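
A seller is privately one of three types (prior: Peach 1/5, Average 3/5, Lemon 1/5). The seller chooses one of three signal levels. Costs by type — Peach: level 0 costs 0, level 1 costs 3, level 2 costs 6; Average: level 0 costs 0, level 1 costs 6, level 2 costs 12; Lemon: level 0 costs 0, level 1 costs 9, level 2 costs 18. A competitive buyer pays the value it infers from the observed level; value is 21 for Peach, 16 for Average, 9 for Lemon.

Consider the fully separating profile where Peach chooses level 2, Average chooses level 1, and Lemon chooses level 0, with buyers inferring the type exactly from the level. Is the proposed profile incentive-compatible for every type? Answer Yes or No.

Yes

Separating prices: level 2 → 21, level 1 → 16, level 0 → 9.
Peach (assigned level 2): level 0: 9 − 0 = 9; level 1: 16 − 3 = 13; level 2: 21 − 6 = 15. Peach stays.
Average (assigned level 1): level 0: 9 − 0 = 9; level 1: 16 − 6 = 10; level 2: 21 − 12 = 9. Average stays.
Lemon (assigned level 0): level 0: 9 − 0 = 9; level 1: 16 − 9 = 7; level 2: 21 − 18 = 3. Lemon stays.
Every type prefers its assigned level; separation holds.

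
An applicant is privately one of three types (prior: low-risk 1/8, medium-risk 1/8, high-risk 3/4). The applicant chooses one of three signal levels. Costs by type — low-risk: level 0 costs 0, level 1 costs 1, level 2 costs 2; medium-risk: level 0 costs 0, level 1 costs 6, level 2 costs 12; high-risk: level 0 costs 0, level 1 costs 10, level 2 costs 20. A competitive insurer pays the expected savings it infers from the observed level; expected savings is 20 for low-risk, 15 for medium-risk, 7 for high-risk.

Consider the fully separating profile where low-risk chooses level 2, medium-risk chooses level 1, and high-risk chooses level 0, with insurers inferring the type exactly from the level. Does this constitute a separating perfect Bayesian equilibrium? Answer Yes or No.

Separating rebates: level 2 → 20, level 1 → 15, level 0 → 7.
low-risk (assigned level 2): level 0: 7 − 0 = 7; level 1: 15 − 1 = 14; level 2: 20 − 2 = 18. low-risk stays.
medium-risk (assigned level 1): level 0: 7 − 0 = 7; level 1: 15 − 6 = 9; level 2: 20 − 12 = 8. medium-risk stays.
high-risk (assigned level 0): level 0: 7 − 0 = 7; level 1: 15 − 10 = 5; level 2: 20 − 20 = 0. high-risk stays.
Every type prefers its assigned level; separation holds.

Yes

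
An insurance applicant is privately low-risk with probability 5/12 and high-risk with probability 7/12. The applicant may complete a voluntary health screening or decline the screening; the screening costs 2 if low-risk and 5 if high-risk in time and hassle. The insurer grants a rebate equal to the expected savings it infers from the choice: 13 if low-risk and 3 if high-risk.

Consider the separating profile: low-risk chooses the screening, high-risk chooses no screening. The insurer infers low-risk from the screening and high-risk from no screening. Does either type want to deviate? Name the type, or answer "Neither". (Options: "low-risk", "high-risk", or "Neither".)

high-risk

The screening pays 13; no screening pays 3.
low-risk: assigned the screening, nets 13 − 2 = 11; deviating to no screening nets 3.
high-risk: assigned no screening, nets 3; deviating to the screening nets 13 − 5 = 8.
The high-risk type gains 5 by deviating.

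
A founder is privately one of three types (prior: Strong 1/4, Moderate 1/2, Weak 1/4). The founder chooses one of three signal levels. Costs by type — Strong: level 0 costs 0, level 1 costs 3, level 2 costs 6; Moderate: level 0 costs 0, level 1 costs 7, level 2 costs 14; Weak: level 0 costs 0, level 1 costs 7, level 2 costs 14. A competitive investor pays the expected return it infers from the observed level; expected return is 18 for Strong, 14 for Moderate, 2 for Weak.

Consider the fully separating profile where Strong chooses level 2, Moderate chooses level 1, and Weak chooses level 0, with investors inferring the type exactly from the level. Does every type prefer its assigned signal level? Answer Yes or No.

No

Separating valuations: level 2 → 18, level 1 → 14, level 0 → 2.
Strong (assigned level 2): level 0: 2 − 0 = 2; level 1: 14 − 3 = 11; level 2: 18 − 6 = 12. Strong stays.
Moderate (assigned level 1): level 0: 2 − 0 = 2; level 1: 14 − 7 = 7; level 2: 18 − 14 = 4. Moderate stays.
Weak (assigned level 0): level 0: 2 − 0 = 2; level 1: 14 − 7 = 7; level 2: 18 − 14 = 4. Weak prefers level 1.
At least one type deviates; the separating profile fails.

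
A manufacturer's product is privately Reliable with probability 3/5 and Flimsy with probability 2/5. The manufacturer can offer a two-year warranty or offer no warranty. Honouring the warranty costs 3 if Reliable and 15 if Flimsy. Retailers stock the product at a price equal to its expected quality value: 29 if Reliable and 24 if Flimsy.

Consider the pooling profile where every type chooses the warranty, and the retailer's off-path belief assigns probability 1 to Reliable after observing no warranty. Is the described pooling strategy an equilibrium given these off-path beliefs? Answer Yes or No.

No

On path, the retailer holds the prior and pays 3/5·29 + 2/5·24 = 27. Off path (no warranty), believing Reliable, it pays 29.
Reliable: the warranty nets 27 − 3 = 24; no warranty nets 29. Reliable would deviate.
Flimsy: the warranty nets 27 − 15 = 12; no warranty nets 29. Flimsy would deviate.
A type deviates, so pooling fails.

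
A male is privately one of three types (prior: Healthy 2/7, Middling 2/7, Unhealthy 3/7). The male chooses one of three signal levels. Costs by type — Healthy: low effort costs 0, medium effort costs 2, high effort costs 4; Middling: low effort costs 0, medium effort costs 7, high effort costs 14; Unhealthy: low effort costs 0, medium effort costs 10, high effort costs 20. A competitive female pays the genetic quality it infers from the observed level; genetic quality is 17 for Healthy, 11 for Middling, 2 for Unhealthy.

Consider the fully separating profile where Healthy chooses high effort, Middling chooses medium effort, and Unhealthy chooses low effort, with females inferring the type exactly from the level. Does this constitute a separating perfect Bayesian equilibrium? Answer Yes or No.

Separating mating payoffs: high effort → 17, medium effort → 11, low effort → 2.
Healthy (assigned high effort): low effort: 2 − 0 = 2; medium effort: 11 − 2 = 9; high effort: 17 − 4 = 13. Healthy stays.
Middling (assigned medium effort): low effort: 2 − 0 = 2; medium effort: 11 − 7 = 4; high effort: 17 − 14 = 3. Middling stays.
Unhealthy (assigned low effort): low effort: 2 − 0 = 2; medium effort: 11 − 10 = 1; high effort: 17 − 20 = -3. Unhealthy stays.
Every type prefers its assigned level; separation holds.

Yes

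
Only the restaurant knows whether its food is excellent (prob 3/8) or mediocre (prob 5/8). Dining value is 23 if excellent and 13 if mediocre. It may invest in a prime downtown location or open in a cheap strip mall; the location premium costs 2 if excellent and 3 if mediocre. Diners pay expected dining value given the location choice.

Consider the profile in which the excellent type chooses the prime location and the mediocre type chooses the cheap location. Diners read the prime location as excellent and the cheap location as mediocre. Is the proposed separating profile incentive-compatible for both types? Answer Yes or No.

Under these beliefs, the prime location earns price premium 23 and the cheap location earns price premium 13.
excellent: the prime location nets 23 − 2 = 21; the cheap location nets 13. excellent prefers the prime location.
mediocre: the prime location nets 23 − 3 = 20; the cheap location nets 13. mediocre would deviate to the prime location.
mediocre has a profitable deviation, so the profile is not an equilibrium.

No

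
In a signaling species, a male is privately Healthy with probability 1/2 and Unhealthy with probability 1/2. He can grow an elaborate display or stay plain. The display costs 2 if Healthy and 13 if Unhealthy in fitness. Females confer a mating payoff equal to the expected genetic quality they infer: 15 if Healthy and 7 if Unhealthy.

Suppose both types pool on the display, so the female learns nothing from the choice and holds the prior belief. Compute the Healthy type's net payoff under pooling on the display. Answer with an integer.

Pooled mating payoff = 1/2·15 + 1/2·7 = 11.
Healthy pays cost 2 for the display, so net payoff = 11 − 2 = 9.

9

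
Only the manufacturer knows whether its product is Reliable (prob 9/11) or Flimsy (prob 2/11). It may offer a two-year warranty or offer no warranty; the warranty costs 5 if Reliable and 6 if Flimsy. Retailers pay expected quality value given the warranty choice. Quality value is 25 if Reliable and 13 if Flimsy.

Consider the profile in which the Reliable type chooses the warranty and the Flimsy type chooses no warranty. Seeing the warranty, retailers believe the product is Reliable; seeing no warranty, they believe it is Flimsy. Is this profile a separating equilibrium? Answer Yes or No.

Under these beliefs, the warranty earns price 25 and no warranty earns price 13.
Reliable: the warranty nets 25 − 5 = 20; no warranty nets 13. Reliable prefers the warranty.
Flimsy: the warranty nets 25 − 6 = 19; no warranty nets 13. Flimsy would deviate to the warranty.
Flimsy has a profitable deviation, so the profile is not an equilibrium.

No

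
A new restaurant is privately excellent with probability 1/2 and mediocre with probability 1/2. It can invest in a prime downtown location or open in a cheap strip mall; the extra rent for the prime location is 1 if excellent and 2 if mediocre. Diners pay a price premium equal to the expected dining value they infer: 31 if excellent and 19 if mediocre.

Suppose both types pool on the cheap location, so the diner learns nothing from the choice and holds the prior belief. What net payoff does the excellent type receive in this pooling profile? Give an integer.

Pooled price premium = 1/2·31 + 1/2·19 = 25.
excellent pays no cost for the cheap location, so net payoff = 25.

25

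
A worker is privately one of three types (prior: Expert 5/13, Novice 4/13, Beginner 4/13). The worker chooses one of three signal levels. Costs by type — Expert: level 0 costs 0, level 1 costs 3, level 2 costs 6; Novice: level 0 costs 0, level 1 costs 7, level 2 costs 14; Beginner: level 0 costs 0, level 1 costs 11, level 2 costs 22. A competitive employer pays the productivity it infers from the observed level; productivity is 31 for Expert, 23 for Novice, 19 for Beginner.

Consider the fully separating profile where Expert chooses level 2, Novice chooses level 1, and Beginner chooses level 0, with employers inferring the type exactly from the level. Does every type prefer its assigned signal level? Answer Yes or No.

Separating wages: level 2 → 31, level 1 → 23, level 0 → 19.
Expert (assigned level 2): level 0: 19 − 0 = 19; level 1: 23 − 3 = 20; level 2: 31 − 6 = 25. Expert stays.
Novice (assigned level 1): level 0: 19 − 0 = 19; level 1: 23 − 7 = 16; level 2: 31 − 14 = 17. Novice prefers level 0.
Beginner (assigned level 0): level 0: 19 − 0 = 19; level 1: 23 − 11 = 12; level 2: 31 − 22 = 9. Beginner stays.
At least one type deviates; the separating profile fails.

No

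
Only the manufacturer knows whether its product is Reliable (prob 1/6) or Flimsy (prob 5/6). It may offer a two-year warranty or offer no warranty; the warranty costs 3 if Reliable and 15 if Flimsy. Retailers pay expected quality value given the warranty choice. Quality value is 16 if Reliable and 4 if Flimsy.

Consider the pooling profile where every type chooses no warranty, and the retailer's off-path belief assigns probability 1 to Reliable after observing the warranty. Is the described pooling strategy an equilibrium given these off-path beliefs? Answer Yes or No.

On path, the retailer holds the prior and pays 1/6·16 + 5/6·4 = 6. Off path (the warranty), believing Reliable, it pays 16.
Reliable: no warranty nets 6; the warranty nets 16 − 3 = 13. Reliable would deviate.
Flimsy: no warranty nets 6; the warranty nets 16 − 15 = 1. Flimsy stays.
A type deviates, so pooling fails.

No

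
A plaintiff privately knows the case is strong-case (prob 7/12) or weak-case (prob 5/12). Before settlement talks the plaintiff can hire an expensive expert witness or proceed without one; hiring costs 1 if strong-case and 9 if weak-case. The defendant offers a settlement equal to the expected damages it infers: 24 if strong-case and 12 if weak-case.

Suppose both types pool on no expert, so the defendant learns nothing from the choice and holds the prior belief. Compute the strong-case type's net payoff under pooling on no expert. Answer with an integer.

19

Pooled settlement = 7/12·24 + 5/12·12 = 19.
strong-case pays no cost for no expert, so net payoff = 19.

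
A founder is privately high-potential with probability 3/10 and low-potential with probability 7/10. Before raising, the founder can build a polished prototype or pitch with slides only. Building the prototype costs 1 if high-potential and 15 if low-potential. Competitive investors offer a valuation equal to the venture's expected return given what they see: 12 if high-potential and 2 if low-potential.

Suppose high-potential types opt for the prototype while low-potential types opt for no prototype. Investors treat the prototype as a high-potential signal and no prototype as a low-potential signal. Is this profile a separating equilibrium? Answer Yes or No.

Yes

Under these beliefs, the prototype earns valuation 12 and no prototype earns valuation 2.
high-potential: the prototype nets 12 − 1 = 11; no prototype nets 2. high-potential prefers the prototype.
low-potential: the prototype nets 12 − 15 = -3; no prototype nets 2. low-potential prefers no prototype.
Neither type deviates, so the separating profile is an equilibrium.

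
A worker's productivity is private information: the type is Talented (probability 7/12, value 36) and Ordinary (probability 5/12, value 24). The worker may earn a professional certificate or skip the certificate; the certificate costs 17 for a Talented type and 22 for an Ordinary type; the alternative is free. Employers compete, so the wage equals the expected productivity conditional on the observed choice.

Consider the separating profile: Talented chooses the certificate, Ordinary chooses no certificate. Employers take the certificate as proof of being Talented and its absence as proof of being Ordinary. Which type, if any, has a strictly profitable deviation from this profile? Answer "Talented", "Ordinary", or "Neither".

The certificate pays 36; no certificate pays 24.
Talented: assigned the certificate, nets 36 − 17 = 19; deviating to no certificate nets 24.
Ordinary: assigned no certificate, nets 24; deviating to the certificate nets 36 − 22 = 14.
The Talented type gains 5 by deviating.

Talented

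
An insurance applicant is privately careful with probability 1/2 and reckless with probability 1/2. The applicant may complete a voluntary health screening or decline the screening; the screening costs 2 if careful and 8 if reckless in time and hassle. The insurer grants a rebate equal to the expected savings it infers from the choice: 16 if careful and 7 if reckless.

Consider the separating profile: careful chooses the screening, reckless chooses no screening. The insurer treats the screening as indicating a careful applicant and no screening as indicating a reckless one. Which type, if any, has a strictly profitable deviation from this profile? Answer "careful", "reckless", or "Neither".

reckless

The screening pays 16; no screening pays 7.
careful: assigned the screening, nets 16 − 2 = 14; deviating to no screening nets 7.
reckless: assigned no screening, nets 7; deviating to the screening nets 16 − 8 = 8.
The reckless type gains 1 by deviating.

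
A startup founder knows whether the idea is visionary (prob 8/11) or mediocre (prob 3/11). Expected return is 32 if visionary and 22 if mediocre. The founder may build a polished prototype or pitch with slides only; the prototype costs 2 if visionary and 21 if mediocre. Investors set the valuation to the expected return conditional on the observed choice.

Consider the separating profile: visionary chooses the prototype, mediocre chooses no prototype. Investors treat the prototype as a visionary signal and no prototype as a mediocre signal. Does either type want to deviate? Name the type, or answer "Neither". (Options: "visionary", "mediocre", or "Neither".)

The prototype pays 32; no prototype pays 22.
visionary: assigned the prototype, nets 32 − 2 = 30; deviating to no prototype nets 22.
mediocre: assigned no prototype, nets 22; deviating to the prototype nets 32 − 21 = 11.
Both types strictly prefer their assigned action; no profitable deviation.

Neither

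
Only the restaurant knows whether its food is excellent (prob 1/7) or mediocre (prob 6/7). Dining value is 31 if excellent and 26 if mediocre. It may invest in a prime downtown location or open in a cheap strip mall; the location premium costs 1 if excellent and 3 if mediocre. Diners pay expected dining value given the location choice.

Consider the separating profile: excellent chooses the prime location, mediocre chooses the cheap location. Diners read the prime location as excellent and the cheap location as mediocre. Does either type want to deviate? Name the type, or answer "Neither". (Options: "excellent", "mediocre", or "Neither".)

The prime location pays 31; the cheap location pays 26.
excellent: assigned the prime location, nets 31 − 1 = 30; deviating to the cheap location nets 26.
mediocre: assigned the cheap location, nets 26; deviating to the prime location nets 31 − 3 = 28.
The mediocre type gains 2 by deviating.

mediocre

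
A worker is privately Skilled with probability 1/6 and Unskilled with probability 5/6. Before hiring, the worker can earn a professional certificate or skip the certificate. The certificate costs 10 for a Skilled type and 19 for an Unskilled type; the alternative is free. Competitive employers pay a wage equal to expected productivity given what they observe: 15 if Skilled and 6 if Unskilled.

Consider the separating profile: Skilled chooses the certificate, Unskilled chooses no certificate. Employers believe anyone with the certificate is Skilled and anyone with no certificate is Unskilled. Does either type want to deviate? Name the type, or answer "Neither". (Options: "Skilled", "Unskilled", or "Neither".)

Skilled

The certificate pays 15; no certificate pays 6.
Skilled: assigned the certificate, nets 15 − 10 = 5; deviating to no certificate nets 6.
Unskilled: assigned no certificate, nets 6; deviating to the certificate nets 15 − 19 = -4.
The Skilled type gains 1 by deviating.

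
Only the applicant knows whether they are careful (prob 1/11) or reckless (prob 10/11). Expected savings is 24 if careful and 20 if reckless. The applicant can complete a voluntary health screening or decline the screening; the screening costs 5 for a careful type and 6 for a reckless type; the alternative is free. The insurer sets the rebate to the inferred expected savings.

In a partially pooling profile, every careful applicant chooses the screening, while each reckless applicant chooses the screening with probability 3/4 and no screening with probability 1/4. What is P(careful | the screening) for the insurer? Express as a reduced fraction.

2/17

P(the screening) = (1/11)·1 + (10/11)·(3/4) = 17/22.
By Bayes' rule, P(careful | the screening) = (1/11) / (17/22) = 2/17.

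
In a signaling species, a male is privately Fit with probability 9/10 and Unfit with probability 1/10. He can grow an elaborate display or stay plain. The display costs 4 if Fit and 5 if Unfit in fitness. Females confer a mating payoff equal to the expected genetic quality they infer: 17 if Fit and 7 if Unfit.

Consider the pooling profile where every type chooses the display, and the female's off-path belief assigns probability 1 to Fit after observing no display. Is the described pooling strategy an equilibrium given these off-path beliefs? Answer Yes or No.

On path, the female holds the prior and pays 9/10·17 + 1/10·7 = 16. Off path (no display), believing Fit, it pays 17.
Fit: the display nets 16 − 4 = 12; no display nets 17. Fit would deviate.
Unfit: the display nets 16 − 5 = 11; no display nets 17. Unfit would deviate.
A type deviates, so pooling fails.

No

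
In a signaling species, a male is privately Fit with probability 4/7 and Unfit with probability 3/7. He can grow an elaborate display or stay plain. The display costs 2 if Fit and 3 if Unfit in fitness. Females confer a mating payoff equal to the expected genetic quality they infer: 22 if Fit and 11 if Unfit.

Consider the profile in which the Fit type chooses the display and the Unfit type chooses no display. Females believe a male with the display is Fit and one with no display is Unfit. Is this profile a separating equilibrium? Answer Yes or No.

No

Under these beliefs, the display earns mating payoff 22 and no display earns mating payoff 11.
Fit: the display nets 22 − 2 = 20; no display nets 11. Fit prefers the display.
Unfit: the display nets 22 − 3 = 19; no display nets 11. Unfit would deviate to the display.
Unfit has a profitable deviation, so the profile is not an equilibrium.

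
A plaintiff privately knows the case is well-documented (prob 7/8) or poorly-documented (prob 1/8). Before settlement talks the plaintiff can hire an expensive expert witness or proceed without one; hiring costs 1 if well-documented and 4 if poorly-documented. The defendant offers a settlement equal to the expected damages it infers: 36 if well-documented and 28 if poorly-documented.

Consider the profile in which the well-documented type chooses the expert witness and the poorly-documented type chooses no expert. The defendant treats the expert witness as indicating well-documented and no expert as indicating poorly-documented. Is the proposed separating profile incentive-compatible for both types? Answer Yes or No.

No

Under these beliefs, the expert witness earns settlement 36 and no expert earns settlement 28.
well-documented: the expert witness nets 36 − 1 = 35; no expert nets 28. well-documented prefers the expert witness.
poorly-documented: the expert witness nets 36 − 4 = 32; no expert nets 28. poorly-documented would deviate to the expert witness.
poorly-documented has a profitable deviation, so the profile is not an equilibrium.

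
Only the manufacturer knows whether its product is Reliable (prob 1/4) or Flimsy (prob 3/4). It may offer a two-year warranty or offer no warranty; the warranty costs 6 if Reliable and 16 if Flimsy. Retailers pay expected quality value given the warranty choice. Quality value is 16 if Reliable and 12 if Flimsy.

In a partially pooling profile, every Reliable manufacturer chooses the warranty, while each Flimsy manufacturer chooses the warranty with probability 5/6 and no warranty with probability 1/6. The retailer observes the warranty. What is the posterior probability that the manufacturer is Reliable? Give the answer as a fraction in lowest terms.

P(the warranty) = (1/4)·1 + (3/4)·(5/6) = 7/8.
By Bayes' rule, P(Reliable | the warranty) = (1/4) / (7/8) = 2/7.

2/7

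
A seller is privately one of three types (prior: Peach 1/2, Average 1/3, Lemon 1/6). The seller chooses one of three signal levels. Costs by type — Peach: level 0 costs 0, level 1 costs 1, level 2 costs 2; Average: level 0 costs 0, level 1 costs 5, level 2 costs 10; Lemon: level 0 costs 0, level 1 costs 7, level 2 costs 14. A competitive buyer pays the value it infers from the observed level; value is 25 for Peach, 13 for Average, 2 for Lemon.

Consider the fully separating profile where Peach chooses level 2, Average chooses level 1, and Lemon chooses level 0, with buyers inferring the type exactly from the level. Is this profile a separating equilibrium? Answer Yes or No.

No

Separating prices: level 2 → 25, level 1 → 13, level 0 → 2.
Peach (assigned level 2): level 0: 2 − 0 = 2; level 1: 13 − 1 = 12; level 2: 25 − 2 = 23. Peach stays.
Average (assigned level 1): level 0: 2 − 0 = 2; level 1: 13 − 5 = 8; level 2: 25 − 10 = 15. Average prefers level 2.
Lemon (assigned level 0): level 0: 2 − 0 = 2; level 1: 13 − 7 = 6; level 2: 25 − 14 = 11. Lemon prefers level 2.
At least one type deviates; the separating profile fails.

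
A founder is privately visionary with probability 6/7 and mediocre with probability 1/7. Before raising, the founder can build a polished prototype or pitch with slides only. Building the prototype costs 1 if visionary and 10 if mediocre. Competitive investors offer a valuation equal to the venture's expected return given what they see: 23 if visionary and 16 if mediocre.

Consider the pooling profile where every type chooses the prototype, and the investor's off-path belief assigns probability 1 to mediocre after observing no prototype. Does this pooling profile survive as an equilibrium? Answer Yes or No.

On path, the investor holds the prior and pays 6/7·23 + 1/7·16 = 22. Off path (no prototype), believing mediocre, it pays 16.
visionary: the prototype nets 22 − 1 = 21; no prototype nets 16. visionary stays.
mediocre: the prototype nets 22 − 10 = 12; no prototype nets 16. mediocre would deviate.
A type deviates, so pooling fails.

No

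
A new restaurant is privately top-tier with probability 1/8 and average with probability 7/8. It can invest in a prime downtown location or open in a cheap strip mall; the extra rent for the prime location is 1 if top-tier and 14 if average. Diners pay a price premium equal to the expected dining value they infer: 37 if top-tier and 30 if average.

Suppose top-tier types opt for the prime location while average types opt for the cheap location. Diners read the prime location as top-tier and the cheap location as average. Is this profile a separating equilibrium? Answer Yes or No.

Under these beliefs, the prime location earns price premium 37 and the cheap location earns price premium 30.
top-tier: the prime location nets 37 − 1 = 36; the cheap location nets 30. top-tier prefers the prime location.
average: the prime location nets 37 − 14 = 23; the cheap location nets 30. average prefers the cheap location.
Neither type deviates, so the separating profile is an equilibrium.

Yes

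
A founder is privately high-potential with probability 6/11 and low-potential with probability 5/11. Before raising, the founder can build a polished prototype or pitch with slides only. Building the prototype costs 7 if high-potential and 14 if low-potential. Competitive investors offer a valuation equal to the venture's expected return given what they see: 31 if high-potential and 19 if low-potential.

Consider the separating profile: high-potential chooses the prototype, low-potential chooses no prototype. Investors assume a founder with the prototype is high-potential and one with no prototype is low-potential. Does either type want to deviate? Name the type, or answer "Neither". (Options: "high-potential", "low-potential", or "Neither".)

The prototype pays 31; no prototype pays 19.
high-potential: assigned the prototype, nets 31 − 7 = 24; deviating to no prototype nets 19.
low-potential: assigned no prototype, nets 19; deviating to the prototype nets 31 − 14 = 17.
Both types strictly prefer their assigned action; no profitable deviation.

Neither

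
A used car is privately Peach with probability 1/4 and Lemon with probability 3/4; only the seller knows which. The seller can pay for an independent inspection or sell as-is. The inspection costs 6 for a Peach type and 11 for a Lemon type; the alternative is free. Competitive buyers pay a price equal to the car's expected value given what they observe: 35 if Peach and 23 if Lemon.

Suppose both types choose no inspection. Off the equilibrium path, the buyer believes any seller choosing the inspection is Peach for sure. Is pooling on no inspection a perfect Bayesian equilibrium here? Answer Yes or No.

No

On path, the buyer holds the prior and pays 1/4·35 + 3/4·23 = 26. Off path (the inspection), believing Peach, it pays 35.
Peach: no inspection nets 26; the inspection nets 35 − 6 = 29. Peach would deviate.
Lemon: no inspection nets 26; the inspection nets 35 − 11 = 24. Lemon stays.
A type deviates, so pooling fails.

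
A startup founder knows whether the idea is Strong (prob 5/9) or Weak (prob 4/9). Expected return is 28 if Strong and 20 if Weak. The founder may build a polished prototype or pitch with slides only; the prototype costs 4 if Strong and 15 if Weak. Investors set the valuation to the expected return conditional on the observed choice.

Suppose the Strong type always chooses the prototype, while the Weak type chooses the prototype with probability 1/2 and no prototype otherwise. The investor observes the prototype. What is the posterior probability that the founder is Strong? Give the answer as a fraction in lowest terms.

P(the prototype) = (5/9)·1 + (4/9)·(1/2) = 7/9.
By Bayes' rule, P(Strong | the prototype) = (5/9) / (7/9) = 5/7.

5/7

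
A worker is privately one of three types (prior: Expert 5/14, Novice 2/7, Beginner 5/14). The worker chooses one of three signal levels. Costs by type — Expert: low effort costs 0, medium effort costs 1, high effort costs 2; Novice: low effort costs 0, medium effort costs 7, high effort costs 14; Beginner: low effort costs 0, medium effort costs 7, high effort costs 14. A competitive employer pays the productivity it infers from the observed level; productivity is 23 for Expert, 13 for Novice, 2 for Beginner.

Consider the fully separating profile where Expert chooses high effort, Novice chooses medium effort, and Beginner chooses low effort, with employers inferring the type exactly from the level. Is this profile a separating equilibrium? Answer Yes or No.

No

Separating wages: high effort → 23, medium effort → 13, low effort → 2.
Expert (assigned high effort): low effort: 2 − 0 = 2; medium effort: 13 − 1 = 12; high effort: 23 − 2 = 21. Expert stays.
Novice (assigned medium effort): low effort: 2 − 0 = 2; medium effort: 13 − 7 = 6; high effort: 23 − 14 = 9. Novice prefers high effort.
Beginner (assigned low effort): low effort: 2 − 0 = 2; medium effort: 13 − 7 = 6; high effort: 23 − 14 = 9. Beginner prefers high effort.
At least one type deviates; the separating profile fails.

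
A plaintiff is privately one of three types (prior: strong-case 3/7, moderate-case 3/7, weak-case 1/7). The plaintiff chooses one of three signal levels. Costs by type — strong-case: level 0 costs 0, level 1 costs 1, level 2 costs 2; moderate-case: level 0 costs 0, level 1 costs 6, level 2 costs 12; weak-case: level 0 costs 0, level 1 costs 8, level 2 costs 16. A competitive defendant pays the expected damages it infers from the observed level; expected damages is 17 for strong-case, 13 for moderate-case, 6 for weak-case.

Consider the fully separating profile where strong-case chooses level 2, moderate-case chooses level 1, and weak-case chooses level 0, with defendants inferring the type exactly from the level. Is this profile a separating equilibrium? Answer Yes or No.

Separating settlements: level 2 → 17, level 1 → 13, level 0 → 6.
strong-case (assigned level 2): level 0: 6 − 0 = 6; level 1: 13 − 1 = 12; level 2: 17 − 2 = 15. strong-case stays.
moderate-case (assigned level 1): level 0: 6 − 0 = 6; level 1: 13 − 6 = 7; level 2: 17 − 12 = 5. moderate-case stays.
weak-case (assigned level 0): level 0: 6 − 0 = 6; level 1: 13 − 8 = 5; level 2: 17 − 16 = 1. weak-case stays.
Every type prefers its assigned level; separation holds.

Yes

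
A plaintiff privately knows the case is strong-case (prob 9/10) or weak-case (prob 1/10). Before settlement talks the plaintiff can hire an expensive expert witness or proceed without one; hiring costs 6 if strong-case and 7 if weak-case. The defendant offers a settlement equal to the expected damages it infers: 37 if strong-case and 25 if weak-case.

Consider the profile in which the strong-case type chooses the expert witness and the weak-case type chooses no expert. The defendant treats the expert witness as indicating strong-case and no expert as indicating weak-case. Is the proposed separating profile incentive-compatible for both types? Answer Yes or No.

No

Under these beliefs, the expert witness earns settlement 37 and no expert earns settlement 25.
strong-case: the expert witness nets 37 − 6 = 31; no expert nets 25. strong-case prefers the expert witness.
weak-case: the expert witness nets 37 − 7 = 30; no expert nets 25. weak-case would deviate to the expert witness.
weak-case has a profitable deviation, so the profile is not an equilibrium.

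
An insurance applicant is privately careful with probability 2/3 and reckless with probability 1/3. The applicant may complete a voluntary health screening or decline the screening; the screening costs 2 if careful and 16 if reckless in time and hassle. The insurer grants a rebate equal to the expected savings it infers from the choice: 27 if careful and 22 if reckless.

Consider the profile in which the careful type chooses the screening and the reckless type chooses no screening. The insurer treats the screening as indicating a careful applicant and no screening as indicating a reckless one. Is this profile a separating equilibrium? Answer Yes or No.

Yes

Under these beliefs, the screening earns rebate 27 and no screening earns rebate 22.
careful: the screening nets 27 − 2 = 25; no screening nets 22. careful prefers the screening.
reckless: the screening nets 27 − 16 = 11; no screening nets 22. reckless prefers no screening.
Neither type deviates, so the separating profile is an equilibrium.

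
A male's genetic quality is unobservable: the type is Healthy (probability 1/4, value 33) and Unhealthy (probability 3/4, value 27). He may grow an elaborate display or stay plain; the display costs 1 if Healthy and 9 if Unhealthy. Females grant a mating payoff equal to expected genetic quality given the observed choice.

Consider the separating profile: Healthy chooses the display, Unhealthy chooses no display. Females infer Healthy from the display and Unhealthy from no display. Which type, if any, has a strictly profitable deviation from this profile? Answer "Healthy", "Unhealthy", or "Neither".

Neither

The display pays 33; no display pays 27.
Healthy: assigned the display, nets 33 − 1 = 32; deviating to no display nets 27.
Unhealthy: assigned no display, nets 27; deviating to the display nets 33 − 9 = 24.
Both types strictly prefer their assigned action; no profitable deviation.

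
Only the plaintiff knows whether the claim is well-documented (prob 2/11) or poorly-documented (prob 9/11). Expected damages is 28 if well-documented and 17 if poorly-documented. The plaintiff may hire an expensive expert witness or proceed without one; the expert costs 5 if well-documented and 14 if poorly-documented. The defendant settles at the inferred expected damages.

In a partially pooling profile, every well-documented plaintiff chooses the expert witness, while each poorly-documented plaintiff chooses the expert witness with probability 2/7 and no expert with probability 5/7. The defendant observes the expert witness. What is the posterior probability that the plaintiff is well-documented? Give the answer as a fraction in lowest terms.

P(the expert witness) = (2/11)·1 + (9/11)·(2/7) = 32/77.
By Bayes' rule, P(well-documented | the expert witness) = (2/11) / (32/77) = 7/16.

7/16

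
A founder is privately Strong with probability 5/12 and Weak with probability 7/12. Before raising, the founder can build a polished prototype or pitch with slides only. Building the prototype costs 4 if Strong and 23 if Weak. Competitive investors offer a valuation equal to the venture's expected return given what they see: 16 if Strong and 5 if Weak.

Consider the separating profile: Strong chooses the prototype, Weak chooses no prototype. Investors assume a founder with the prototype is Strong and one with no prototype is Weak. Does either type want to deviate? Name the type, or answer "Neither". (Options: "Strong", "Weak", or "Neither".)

The prototype pays 16; no prototype pays 5.
Strong: assigned the prototype, nets 16 − 4 = 12; deviating to no prototype nets 5.
Weak: assigned no prototype, nets 5; deviating to the prototype nets 16 − 23 = -7.
Both types strictly prefer their assigned action; no profitable deviation.

Neither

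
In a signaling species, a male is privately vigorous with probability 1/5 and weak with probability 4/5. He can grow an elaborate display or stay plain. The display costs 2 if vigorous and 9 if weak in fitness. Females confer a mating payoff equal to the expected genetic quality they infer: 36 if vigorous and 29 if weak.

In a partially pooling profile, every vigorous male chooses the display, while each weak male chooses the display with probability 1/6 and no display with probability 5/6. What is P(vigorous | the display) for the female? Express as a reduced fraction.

P(the display) = (1/5)·1 + (4/5)·(1/6) = 1/3.
By Bayes' rule, P(vigorous | the display) = (1/5) / (1/3) = 3/5.

3/5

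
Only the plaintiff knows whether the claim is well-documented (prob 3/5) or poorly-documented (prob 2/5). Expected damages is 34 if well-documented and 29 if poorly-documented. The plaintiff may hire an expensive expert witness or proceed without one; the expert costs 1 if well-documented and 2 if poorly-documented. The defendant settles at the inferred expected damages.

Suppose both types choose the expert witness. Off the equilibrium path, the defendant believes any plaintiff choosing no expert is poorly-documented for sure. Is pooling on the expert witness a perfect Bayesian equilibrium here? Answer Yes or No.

On path, the defendant holds the prior and pays 3/5·34 + 2/5·29 = 32. Off path (no expert), believing poorly-documented, it pays 29.
well-documented: the expert witness nets 32 − 1 = 31; no expert nets 29. well-documented stays.
poorly-documented: the expert witness nets 32 − 2 = 30; no expert nets 29. poorly-documented stays.
No type deviates, so pooling is sustained.

Yes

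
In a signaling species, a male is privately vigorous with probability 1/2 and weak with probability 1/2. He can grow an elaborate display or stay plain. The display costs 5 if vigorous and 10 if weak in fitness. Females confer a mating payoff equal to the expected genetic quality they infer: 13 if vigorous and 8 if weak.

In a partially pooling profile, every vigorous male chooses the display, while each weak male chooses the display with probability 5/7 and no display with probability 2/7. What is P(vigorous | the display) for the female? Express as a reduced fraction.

P(the display) = (1/2)·1 + (1/2)·(5/7) = 6/7.
By Bayes' rule, P(vigorous | the display) = (1/2) / (6/7) = 7/12.

7/12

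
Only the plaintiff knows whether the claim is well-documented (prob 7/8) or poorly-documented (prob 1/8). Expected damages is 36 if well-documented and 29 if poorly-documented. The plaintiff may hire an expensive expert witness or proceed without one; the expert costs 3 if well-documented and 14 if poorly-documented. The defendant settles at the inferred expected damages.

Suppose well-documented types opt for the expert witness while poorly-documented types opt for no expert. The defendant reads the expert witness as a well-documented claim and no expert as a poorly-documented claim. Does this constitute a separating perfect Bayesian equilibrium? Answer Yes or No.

Under these beliefs, the expert witness earns settlement 36 and no expert earns settlement 29.
well-documented: the expert witness nets 36 − 3 = 33; no expert nets 29. well-documented prefers the expert witness.
poorly-documented: the expert witness nets 36 − 14 = 22; no expert nets 29. poorly-documented prefers no expert.
Neither type deviates, so the separating profile is an equilibrium.

Yes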